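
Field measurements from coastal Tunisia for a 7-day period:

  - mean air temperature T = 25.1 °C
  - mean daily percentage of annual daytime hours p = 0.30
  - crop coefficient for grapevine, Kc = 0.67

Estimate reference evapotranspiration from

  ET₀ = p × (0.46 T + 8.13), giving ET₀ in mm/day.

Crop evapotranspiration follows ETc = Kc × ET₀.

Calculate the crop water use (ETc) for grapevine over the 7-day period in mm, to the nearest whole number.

28 mm

ET₀ = 0.30 × (0.46 × 25.1 + 8.13) = 0.30 × 19.676 = 5.9028 mm/d
ETc = Kc × ET₀ = 0.67 × 5.9028 = 3.9549 mm/d
Over 7 days: 3.9549 × 7 = 27.684 mm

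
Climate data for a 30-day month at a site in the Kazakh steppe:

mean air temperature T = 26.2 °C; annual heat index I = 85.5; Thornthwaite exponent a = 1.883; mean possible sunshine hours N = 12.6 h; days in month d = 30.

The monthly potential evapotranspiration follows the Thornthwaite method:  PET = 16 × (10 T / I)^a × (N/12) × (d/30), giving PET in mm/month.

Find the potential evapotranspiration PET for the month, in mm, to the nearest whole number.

138 mm

10T/I = 10 × 26.2 / 85.5 = 3.0643
(10T/I)^a = 3.0643^1.883 = 8.2369
Uncorrected PET = 16 × 8.2369 = 131.790 mm
Correction = (N/12)(d/30) = (12.6/12)(30/30) = 1.0500
PET = 131.790 × 1.0500 = 138.380 mm/month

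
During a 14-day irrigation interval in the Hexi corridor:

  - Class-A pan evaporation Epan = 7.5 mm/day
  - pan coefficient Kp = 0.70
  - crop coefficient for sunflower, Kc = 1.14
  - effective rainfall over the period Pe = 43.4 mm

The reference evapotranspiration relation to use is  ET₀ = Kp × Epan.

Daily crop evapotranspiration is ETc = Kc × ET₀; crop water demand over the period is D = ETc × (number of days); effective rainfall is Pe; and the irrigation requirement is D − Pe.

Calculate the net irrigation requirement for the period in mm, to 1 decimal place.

ET₀ = 0.70 × 7.5 = 5.2500 mm/d
ETc = Kc × ET₀ = 1.14 × 5.2500 = 5.9850 mm/d
Crop demand D = ETc × 14 d = 5.9850 × 14 = 83.790 mm
D − Pe = 83.790 − 43.4 = 40.390 mm

40.4 mm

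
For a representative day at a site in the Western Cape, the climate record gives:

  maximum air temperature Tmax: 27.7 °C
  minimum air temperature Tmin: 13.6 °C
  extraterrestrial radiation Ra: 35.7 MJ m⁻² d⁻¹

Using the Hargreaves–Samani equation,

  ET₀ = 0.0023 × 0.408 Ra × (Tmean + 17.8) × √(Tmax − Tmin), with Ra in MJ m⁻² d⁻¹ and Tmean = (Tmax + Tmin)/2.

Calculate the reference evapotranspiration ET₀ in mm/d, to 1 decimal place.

Tmean = (27.7 + 13.6)/2 = 20.65 °C
0.408 Ra = 0.408 × 35.7 = 14.5656 mm/d equivalent
ET₀ = 0.0023 × 14.5656 × (20.65 + 17.8) × √14.1 = 0.0023 × 14.5656 × 38.45 × 3.7550 = 4.8368 mm/d

4.8 mm/d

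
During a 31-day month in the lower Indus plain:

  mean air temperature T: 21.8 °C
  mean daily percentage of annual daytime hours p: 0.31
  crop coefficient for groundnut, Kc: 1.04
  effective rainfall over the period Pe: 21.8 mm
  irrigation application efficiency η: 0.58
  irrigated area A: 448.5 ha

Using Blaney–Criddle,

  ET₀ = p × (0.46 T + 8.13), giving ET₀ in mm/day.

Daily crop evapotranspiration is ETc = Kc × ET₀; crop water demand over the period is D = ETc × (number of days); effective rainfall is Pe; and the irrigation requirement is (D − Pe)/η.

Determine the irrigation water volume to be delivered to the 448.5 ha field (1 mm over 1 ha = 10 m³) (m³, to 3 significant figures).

ET₀ = 0.31 × (0.46 × 21.8 + 8.13) = 0.31 × 18.158 = 5.6290 mm/d
ETc = Kc × ET₀ = 1.04 × 5.6290 = 5.8542 mm/d
Crop demand D = ETc × 31 d = 5.8542 × 31 = 181.480 mm
D − Pe = 181.480 − 21.8 = 159.680 mm
Gross irrigation = 159.680 / 0.58 = 275.310 mm
Volume = 275.310 mm × 448.5 ha × 10 = 1234765.4 m³

1230000 m³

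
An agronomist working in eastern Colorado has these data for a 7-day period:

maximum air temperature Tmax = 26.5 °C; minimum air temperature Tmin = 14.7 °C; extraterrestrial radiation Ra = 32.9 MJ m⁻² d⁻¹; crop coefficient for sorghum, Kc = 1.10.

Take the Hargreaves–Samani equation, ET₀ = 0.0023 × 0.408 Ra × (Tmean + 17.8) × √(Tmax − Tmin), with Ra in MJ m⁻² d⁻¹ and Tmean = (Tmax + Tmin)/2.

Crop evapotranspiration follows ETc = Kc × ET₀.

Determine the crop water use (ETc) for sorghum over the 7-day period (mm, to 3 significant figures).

31.4 mm

Tmean = (26.5 + 14.7)/2 = 20.60 °C
0.408 Ra = 0.408 × 32.9 = 13.4232 mm/d equivalent
ET₀ = 0.0023 × 13.4232 × (20.60 + 17.8) × √11.8 = 0.0023 × 13.4232 × 38.40 × 3.4351 = 4.0724 mm/d
ETc = Kc × ET₀ = 1.10 × 4.0724 = 4.4796 mm/d
Over 7 days: 4.4796 × 7 = 31.357 mm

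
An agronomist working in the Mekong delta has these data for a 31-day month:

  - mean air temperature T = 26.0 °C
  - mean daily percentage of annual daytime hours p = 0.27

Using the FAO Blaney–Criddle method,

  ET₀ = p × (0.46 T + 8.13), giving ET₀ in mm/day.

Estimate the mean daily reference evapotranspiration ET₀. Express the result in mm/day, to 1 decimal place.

5.4 mm/day

ET₀ = 0.27 × (0.46 × 26.0 + 8.13) = 0.27 × 20.090 = 5.4243 mm/d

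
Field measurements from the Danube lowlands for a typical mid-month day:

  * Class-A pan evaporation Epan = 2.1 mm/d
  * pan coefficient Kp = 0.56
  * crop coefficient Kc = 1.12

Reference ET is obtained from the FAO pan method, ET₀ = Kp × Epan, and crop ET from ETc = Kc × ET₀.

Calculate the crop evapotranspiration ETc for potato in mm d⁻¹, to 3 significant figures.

1.32 mm d⁻¹

ET₀ = 0.56 × 2.1 = 1.1760 mm/d
ETc = Kc × ET₀ = 1.12 × 1.1760 = 1.3171 mm/d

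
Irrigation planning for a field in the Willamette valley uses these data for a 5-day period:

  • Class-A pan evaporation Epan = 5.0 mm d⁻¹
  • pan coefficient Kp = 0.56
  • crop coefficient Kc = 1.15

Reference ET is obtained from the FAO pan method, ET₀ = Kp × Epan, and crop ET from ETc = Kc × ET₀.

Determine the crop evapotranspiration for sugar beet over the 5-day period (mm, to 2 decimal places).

ET₀ = 0.56 × 5.0 = 2.8000 mm/d
ETc = Kc × ET₀ = 1.15 × 2.8000 = 3.2200 mm/d
Over 5 days: 3.2200 × 5 = 16.100 mm

16.10 mm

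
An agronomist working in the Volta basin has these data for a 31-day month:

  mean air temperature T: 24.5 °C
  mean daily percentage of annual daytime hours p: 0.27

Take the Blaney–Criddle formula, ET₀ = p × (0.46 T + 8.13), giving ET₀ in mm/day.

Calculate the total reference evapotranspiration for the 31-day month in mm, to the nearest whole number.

162 mm

ET₀ = 0.27 × (0.46 × 24.5 + 8.13) = 0.27 × 19.400 = 5.2380 mm/d
Monthly total = 5.2380 × 31 = 162.378 mm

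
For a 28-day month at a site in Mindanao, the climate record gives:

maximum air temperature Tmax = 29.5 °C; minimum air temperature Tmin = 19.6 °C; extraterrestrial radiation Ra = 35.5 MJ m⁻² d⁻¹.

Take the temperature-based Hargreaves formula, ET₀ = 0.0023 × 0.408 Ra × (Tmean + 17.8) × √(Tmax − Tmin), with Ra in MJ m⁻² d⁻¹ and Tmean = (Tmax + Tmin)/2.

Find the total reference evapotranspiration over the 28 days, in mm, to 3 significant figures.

Tmean = (29.5 + 19.6)/2 = 24.55 °C
0.408 Ra = 0.408 × 35.5 = 14.4840 mm/d equivalent
ET₀ = 0.0023 × 14.4840 × (24.55 + 17.8) × √9.9 = 0.0023 × 14.4840 × 42.35 × 3.1464 = 4.4390 mm/d
Over 28 days: 4.4390 × 28 = 124.292 mm

124 mm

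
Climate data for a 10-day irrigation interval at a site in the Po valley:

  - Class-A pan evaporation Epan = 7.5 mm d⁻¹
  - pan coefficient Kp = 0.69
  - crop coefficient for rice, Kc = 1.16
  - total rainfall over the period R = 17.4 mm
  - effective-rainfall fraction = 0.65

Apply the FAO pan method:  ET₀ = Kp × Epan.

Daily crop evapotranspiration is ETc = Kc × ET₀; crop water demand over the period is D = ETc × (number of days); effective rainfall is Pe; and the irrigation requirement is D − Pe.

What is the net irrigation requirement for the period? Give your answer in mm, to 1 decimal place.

48.7 mm

ET₀ = 0.69 × 7.5 = 5.1750 mm/d
ETc = Kc × ET₀ = 1.16 × 5.1750 = 6.0030 mm/d
Crop demand D = ETc × 10 d = 6.0030 × 10 = 60.030 mm
Pe = 0.65 × 17.4 = 11.310 mm
D − Pe = 60.030 − 11.310 = 48.720 mm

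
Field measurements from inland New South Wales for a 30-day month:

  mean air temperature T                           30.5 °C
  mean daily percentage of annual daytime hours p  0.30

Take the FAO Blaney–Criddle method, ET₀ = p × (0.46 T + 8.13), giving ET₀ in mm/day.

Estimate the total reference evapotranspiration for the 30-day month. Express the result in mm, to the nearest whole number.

ET₀ = 0.30 × (0.46 × 30.5 + 8.13) = 0.30 × 22.160 = 6.6480 mm/d
Monthly total = 6.6480 × 30 = 199.440 mm

199 mm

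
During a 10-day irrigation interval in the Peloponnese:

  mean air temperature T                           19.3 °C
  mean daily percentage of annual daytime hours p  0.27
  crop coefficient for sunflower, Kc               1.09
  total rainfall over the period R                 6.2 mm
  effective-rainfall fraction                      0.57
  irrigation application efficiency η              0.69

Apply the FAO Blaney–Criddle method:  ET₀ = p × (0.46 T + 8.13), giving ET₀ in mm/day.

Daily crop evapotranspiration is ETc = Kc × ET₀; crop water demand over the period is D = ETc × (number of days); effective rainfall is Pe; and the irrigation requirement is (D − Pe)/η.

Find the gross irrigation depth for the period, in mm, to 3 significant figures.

67.4 mm

ET₀ = 0.27 × (0.46 × 19.3 + 8.13) = 0.27 × 17.008 = 4.5922 mm/d
ETc = Kc × ET₀ = 1.09 × 4.5922 = 5.0055 mm/d
Crop demand D = ETc × 10 d = 5.0055 × 10 = 50.055 mm
Pe = 0.57 × 6.2 = 3.534 mm
D − Pe = 50.055 − 3.534 = 46.521 mm
Gross irrigation = 46.521 / 0.69 = 67.422 mm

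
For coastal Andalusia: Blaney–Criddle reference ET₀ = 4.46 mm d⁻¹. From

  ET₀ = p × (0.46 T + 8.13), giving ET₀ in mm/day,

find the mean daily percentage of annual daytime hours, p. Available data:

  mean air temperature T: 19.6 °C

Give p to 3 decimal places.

p = ET₀ / (0.46 T + 8.13) = 4.46 / (0.46 × 19.6 + 8.13) = 4.46 / 17.146 = 0.2601

0.260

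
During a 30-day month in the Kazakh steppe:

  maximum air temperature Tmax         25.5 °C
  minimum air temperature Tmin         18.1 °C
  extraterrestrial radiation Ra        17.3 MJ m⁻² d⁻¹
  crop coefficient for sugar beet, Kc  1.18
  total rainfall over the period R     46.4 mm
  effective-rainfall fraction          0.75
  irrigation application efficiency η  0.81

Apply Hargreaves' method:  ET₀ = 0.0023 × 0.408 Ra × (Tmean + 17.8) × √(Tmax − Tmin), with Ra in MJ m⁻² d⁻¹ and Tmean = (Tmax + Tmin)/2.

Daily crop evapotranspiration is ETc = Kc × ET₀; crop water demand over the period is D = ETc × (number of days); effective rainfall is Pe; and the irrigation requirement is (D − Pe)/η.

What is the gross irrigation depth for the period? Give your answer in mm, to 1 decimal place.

33.5 mm

Tmean = (25.5 + 18.1)/2 = 21.80 °C
0.408 Ra = 0.408 × 17.3 = 7.0584 mm/d equivalent
ET₀ = 0.0023 × 7.0584 × (21.80 + 17.8) × √7.4 = 0.0023 × 7.0584 × 39.60 × 2.7203 = 1.7488 mm/d
ETc = Kc × ET₀ = 1.18 × 1.7488 = 2.0636 mm/d
Crop demand D = ETc × 30 d = 2.0636 × 30 = 61.908 mm
Pe = 0.75 × 46.4 = 34.800 mm
D − Pe = 61.908 − 34.800 = 27.108 mm
Gross irrigation = 27.108 / 0.81 = 33.467 mm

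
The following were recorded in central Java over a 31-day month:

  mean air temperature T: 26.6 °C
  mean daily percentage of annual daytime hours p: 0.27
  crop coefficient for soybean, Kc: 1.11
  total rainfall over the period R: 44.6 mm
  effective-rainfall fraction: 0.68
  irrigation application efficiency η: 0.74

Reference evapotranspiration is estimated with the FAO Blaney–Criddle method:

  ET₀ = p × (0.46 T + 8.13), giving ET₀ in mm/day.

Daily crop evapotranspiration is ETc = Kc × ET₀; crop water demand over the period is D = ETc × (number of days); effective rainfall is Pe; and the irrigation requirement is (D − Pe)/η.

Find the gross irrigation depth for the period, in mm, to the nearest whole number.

215 mm

ET₀ = 0.27 × (0.46 × 26.6 + 8.13) = 0.27 × 20.366 = 5.4988 mm/d
ETc = Kc × ET₀ = 1.11 × 5.4988 = 6.1037 mm/d
Crop demand D = ETc × 31 d = 6.1037 × 31 = 189.215 mm
Pe = 0.68 × 44.6 = 30.328 mm
D − Pe = 189.215 − 30.328 = 158.887 mm
Gross irrigation = 158.887 / 0.74 = 214.712 mm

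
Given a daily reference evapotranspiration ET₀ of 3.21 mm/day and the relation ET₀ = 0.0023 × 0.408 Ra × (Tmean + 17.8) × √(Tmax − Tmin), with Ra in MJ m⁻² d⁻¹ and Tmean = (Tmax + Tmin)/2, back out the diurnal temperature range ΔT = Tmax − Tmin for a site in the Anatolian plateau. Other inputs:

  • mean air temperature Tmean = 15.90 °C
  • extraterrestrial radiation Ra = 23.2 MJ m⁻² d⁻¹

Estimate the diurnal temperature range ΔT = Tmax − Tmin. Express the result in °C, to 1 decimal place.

19.1 °C

√ΔT = ET₀ / [0.0023 × 0.408 × Ra × (Tmean+17.8)] = 3.21 / (0.0023 × 9.4656 × 33.70) = 4.3752
ΔT = 4.3752² = 19.142 °C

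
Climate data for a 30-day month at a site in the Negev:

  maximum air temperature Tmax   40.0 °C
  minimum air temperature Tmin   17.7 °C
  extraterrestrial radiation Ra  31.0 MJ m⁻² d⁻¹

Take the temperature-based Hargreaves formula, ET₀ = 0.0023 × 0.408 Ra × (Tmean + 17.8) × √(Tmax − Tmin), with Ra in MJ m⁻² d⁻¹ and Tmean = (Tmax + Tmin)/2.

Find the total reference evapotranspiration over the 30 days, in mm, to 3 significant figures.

Tmean = (40.0 + 17.7)/2 = 28.85 °C
0.408 Ra = 0.408 × 31.0 = 12.6480 mm/d equivalent
ET₀ = 0.0023 × 12.6480 × (28.85 + 17.8) × √22.3 = 0.0023 × 12.6480 × 46.65 × 4.7223 = 6.4085 mm/d
Over 30 days: 6.4085 × 30 = 192.255 mm

192 mm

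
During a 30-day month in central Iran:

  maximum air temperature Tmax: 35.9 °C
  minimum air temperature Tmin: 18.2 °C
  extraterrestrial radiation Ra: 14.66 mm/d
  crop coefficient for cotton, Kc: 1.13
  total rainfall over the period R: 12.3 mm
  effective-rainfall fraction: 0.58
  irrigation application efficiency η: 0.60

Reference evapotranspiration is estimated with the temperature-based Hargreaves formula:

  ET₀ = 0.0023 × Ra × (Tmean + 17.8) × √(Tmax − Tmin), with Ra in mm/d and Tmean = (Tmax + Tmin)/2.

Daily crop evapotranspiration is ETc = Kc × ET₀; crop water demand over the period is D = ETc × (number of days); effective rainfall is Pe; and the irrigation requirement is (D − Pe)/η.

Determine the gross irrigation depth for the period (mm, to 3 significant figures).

Tmean = (35.9 + 18.2)/2 = 27.05 °C
ET₀ = 0.0023 × 14.66 × (27.05 + 17.8) × √17.7 = 0.0023 × 14.66 × 44.85 × 4.2071 = 6.3622 mm/d
ETc = Kc × ET₀ = 1.13 × 6.3622 = 7.1893 mm/d
Crop demand D = ETc × 30 d = 7.1893 × 30 = 215.679 mm
Pe = 0.58 × 12.3 = 7.134 mm
D − Pe = 215.679 − 7.134 = 208.545 mm
Gross irrigation = 208.545 / 0.60 = 347.575 mm

348 mm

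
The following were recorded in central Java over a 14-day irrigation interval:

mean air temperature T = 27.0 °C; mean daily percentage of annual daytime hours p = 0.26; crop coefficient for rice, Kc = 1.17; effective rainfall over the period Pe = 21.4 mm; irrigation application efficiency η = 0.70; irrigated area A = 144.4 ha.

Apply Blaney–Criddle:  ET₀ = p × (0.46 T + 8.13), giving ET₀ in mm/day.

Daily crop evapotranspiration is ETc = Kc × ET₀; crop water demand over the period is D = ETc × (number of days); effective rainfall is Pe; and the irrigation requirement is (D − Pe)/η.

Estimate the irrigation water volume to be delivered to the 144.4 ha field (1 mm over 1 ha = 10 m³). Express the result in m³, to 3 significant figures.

ET₀ = 0.26 × (0.46 × 27.0 + 8.13) = 0.26 × 20.550 = 5.3430 mm/d
ETc = Kc × ET₀ = 1.17 × 5.3430 = 6.2513 mm/d
Crop demand D = ETc × 14 d = 6.2513 × 14 = 87.518 mm
D − Pe = 87.518 − 21.4 = 66.118 mm
Gross irrigation = 66.118 / 0.70 = 94.454 mm
Volume = 94.454 mm × 144.4 ha × 10 = 136391.6 m³

136000 m³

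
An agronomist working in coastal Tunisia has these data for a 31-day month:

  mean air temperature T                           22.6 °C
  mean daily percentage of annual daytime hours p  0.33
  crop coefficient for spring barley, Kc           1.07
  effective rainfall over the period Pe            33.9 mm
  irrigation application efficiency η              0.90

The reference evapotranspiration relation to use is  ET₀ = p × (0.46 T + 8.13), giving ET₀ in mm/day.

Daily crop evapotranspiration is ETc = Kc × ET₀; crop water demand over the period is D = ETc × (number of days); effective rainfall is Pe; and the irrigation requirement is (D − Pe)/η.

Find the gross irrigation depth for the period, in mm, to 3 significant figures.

188 mm

ET₀ = 0.33 × (0.46 × 22.6 + 8.13) = 0.33 × 18.526 = 6.1136 mm/d
ETc = Kc × ET₀ = 1.07 × 6.1136 = 6.5416 mm/d
Crop demand D = ETc × 31 d = 6.5416 × 31 = 202.790 mm
D − Pe = 202.790 − 33.9 = 168.890 mm
Gross irrigation = 168.890 / 0.90 = 187.656 mm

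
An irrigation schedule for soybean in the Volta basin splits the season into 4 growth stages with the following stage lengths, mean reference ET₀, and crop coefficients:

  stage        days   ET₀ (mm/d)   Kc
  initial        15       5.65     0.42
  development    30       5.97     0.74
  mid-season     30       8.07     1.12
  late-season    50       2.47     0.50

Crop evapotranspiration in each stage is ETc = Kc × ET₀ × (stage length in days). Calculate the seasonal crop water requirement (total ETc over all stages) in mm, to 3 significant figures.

initial: 0.42 × 5.65 × 15 = 35.60 mm
development: 0.74 × 5.97 × 30 = 132.53 mm
mid-season: 1.12 × 8.07 × 30 = 271.15 mm
late-season: 0.50 × 2.47 × 50 = 61.75 mm
Seasonal total = 501.03 mm

501 mm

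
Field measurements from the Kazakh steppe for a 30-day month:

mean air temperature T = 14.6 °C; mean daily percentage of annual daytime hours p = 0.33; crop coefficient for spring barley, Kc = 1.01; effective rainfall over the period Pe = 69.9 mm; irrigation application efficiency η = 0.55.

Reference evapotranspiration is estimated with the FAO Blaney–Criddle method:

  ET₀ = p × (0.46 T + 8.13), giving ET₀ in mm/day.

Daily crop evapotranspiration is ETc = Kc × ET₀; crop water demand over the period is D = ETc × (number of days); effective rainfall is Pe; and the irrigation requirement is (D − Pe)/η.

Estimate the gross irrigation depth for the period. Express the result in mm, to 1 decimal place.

ET₀ = 0.33 × (0.46 × 14.6 + 8.13) = 0.33 × 14.846 = 4.8992 mm/d
ETc = Kc × ET₀ = 1.01 × 4.8992 = 4.9482 mm/d
Crop demand D = ETc × 30 d = 4.9482 × 30 = 148.446 mm
D − Pe = 148.446 − 69.9 = 78.546 mm
Gross irrigation = 78.546 / 0.55 = 142.811 mm

142.8 mm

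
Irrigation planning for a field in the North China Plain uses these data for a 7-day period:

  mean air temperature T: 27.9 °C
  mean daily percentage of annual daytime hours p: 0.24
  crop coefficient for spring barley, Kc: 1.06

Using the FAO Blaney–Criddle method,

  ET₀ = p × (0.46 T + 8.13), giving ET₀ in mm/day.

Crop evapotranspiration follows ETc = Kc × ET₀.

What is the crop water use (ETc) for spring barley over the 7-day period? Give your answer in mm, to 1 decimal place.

ET₀ = 0.24 × (0.46 × 27.9 + 8.13) = 0.24 × 20.964 = 5.0314 mm/d
ETc = Kc × ET₀ = 1.06 × 5.0314 = 5.3333 mm/d
Over 7 days: 5.3333 × 7 = 37.333 mm

37.3 mm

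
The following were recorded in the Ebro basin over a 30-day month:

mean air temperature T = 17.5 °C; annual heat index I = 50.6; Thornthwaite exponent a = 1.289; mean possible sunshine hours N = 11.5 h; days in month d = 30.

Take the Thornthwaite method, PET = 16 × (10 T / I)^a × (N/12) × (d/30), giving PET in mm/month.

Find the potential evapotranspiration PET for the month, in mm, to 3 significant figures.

10T/I = 10 × 17.5 / 50.6 = 3.4585
(10T/I)^a = 3.4585^1.289 = 4.9502
Uncorrected PET = 16 × 4.9502 = 79.203 mm
Correction = (N/12)(d/30) = (11.5/12)(30/30) = 0.9583
PET = 79.203 × 0.9583 = 75.900 mm/month

75.9 mm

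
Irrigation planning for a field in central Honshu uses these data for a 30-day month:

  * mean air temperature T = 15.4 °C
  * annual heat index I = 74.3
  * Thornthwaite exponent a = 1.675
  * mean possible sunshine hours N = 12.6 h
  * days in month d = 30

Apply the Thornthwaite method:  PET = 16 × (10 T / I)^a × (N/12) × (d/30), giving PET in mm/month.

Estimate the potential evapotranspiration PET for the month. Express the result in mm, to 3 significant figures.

57.0 mm

10T/I = 10 × 15.4 / 74.3 = 2.0727
(10T/I)^a = 2.0727^1.675 = 3.3900
Uncorrected PET = 16 × 3.3900 = 54.240 mm
Correction = (N/12)(d/30) = (12.6/12)(30/30) = 1.0500
PET = 54.240 × 1.0500 = 56.952 mm/month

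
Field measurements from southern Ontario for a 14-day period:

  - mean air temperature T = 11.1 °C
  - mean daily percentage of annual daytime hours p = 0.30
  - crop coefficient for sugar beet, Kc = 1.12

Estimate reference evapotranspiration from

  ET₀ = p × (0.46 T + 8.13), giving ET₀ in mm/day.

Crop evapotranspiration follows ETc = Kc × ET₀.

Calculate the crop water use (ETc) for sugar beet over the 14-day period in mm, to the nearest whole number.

ET₀ = 0.30 × (0.46 × 11.1 + 8.13) = 0.30 × 13.236 = 3.9708 mm/d
ETc = Kc × ET₀ = 1.12 × 3.9708 = 4.4473 mm/d
Over 14 days: 4.4473 × 14 = 62.262 mm

62 mm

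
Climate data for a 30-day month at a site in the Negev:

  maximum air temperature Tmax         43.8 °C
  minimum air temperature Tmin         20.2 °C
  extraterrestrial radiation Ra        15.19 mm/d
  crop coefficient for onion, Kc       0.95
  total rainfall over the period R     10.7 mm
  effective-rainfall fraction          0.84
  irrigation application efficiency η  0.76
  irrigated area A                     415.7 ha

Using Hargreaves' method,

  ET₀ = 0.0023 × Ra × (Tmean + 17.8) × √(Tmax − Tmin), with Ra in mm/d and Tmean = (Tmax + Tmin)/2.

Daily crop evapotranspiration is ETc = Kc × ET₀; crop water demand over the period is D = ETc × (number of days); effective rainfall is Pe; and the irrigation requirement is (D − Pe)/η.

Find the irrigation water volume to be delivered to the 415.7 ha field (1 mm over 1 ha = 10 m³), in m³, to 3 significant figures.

1270000 m³

Tmean = (43.8 + 20.2)/2 = 32.00 °C
ET₀ = 0.0023 × 15.19 × (32.00 + 17.8) × √23.6 = 0.0023 × 15.19 × 49.80 × 4.8580 = 8.4523 mm/d
ETc = Kc × ET₀ = 0.95 × 8.4523 = 8.0297 mm/d
Crop demand D = ETc × 30 d = 8.0297 × 30 = 240.891 mm
Pe = 0.84 × 10.7 = 8.988 mm
D − Pe = 240.891 − 8.988 = 231.903 mm
Gross irrigation = 231.903 / 0.76 = 305.136 mm
Volume = 305.136 mm × 415.7 ha × 10 = 1268450.4 m³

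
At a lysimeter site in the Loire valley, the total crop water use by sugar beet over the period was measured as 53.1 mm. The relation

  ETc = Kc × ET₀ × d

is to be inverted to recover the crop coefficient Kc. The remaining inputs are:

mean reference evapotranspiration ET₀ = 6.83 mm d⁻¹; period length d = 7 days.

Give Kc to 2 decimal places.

1.11

ETc = Kc × ET₀ × d  ⇒  Kc = ETc / (ET₀ × d)
Kc = 53.1 / (6.83 × 7) = 53.1 / 47.81 = 1.1106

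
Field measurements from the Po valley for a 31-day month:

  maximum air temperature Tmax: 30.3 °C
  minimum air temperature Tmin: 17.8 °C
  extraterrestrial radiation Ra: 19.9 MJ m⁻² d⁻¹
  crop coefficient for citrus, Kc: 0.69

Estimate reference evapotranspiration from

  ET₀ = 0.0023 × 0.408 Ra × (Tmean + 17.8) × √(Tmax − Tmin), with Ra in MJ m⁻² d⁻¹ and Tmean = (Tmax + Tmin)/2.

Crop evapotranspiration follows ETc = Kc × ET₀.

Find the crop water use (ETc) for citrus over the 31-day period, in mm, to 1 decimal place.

59.1 mm

Tmean = (30.3 + 17.8)/2 = 24.05 °C
0.408 Ra = 0.408 × 19.9 = 8.1192 mm/d equivalent
ET₀ = 0.0023 × 8.1192 × (24.05 + 17.8) × √12.5 = 0.0023 × 8.1192 × 41.85 × 3.5355 = 2.7630 mm/d
ETc = Kc × ET₀ = 0.69 × 2.7630 = 1.9065 mm/d
Over 31 days: 1.9065 × 31 = 59.102 mm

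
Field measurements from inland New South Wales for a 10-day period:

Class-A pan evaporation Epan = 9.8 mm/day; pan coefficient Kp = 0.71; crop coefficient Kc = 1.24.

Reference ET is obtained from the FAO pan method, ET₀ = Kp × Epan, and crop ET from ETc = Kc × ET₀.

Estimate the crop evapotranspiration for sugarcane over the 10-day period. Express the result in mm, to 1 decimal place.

86.3 mm

ET₀ = 0.71 × 9.8 = 6.9580 mm/d
ETc = Kc × ET₀ = 1.24 × 6.9580 = 8.6279 mm/d
Over 10 days: 8.6279 × 10 = 86.279 mm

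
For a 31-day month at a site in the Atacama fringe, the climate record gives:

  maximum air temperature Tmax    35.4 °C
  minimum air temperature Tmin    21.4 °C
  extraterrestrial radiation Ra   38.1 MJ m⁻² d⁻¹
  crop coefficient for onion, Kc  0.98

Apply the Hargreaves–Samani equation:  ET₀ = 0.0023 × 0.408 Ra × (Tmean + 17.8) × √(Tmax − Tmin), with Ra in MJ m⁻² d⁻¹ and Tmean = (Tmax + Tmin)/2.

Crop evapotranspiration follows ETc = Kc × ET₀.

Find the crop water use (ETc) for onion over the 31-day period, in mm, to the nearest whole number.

Tmean = (35.4 + 21.4)/2 = 28.40 °C
0.408 Ra = 0.408 × 38.1 = 15.5448 mm/d equivalent
ET₀ = 0.0023 × 15.5448 × (28.40 + 17.8) × √14.0 = 0.0023 × 15.5448 × 46.20 × 3.7417 = 6.1805 mm/d
ETc = Kc × ET₀ = 0.98 × 6.1805 = 6.0569 mm/d
Over 31 days: 6.0569 × 31 = 187.764 mm

188 mm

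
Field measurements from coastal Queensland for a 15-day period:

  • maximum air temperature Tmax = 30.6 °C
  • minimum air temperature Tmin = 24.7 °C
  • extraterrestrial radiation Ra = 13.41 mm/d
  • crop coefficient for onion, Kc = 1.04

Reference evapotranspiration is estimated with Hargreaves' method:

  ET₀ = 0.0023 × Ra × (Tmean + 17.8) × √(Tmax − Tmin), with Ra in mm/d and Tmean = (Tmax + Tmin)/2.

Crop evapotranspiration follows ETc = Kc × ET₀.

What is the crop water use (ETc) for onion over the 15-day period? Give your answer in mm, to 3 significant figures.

53.1 mm

Tmean = (30.6 + 24.7)/2 = 27.65 °C
ET₀ = 0.0023 × 13.41 × (27.65 + 17.8) × √5.9 = 0.0023 × 13.41 × 45.45 × 2.4290 = 3.4050 mm/d
ETc = Kc × ET₀ = 1.04 × 3.4050 = 3.5412 mm/d
Over 15 days: 3.5412 × 15 = 53.118 mm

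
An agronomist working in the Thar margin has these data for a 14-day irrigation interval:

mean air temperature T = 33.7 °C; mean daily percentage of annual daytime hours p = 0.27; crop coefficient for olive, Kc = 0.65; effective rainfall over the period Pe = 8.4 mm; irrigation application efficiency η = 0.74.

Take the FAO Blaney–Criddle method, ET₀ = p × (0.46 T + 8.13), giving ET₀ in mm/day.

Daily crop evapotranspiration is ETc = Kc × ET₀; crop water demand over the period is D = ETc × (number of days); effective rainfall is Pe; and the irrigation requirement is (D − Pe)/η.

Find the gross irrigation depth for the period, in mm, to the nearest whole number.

67 mm

ET₀ = 0.27 × (0.46 × 33.7 + 8.13) = 0.27 × 23.632 = 6.3806 mm/d
ETc = Kc × ET₀ = 0.65 × 6.3806 = 4.1474 mm/d
Crop demand D = ETc × 14 d = 4.1474 × 14 = 58.064 mm
D − Pe = 58.064 − 8.4 = 49.664 mm
Gross irrigation = 49.664 / 0.74 = 67.114 mm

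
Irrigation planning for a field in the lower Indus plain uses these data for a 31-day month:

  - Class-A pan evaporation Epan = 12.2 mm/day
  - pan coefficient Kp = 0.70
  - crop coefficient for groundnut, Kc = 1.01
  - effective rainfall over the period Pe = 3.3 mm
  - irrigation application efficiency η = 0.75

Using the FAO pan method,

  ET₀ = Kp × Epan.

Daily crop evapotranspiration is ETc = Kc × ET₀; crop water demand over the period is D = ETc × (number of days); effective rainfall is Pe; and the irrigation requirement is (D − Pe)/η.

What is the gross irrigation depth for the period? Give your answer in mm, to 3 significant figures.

352 mm

ET₀ = 0.70 × 12.2 = 8.5400 mm/d
ETc = Kc × ET₀ = 1.01 × 8.5400 = 8.6254 mm/d
Crop demand D = ETc × 31 d = 8.6254 × 31 = 267.387 mm
D − Pe = 267.387 − 3.3 = 264.087 mm
Gross irrigation = 264.087 / 0.75 = 352.116 mm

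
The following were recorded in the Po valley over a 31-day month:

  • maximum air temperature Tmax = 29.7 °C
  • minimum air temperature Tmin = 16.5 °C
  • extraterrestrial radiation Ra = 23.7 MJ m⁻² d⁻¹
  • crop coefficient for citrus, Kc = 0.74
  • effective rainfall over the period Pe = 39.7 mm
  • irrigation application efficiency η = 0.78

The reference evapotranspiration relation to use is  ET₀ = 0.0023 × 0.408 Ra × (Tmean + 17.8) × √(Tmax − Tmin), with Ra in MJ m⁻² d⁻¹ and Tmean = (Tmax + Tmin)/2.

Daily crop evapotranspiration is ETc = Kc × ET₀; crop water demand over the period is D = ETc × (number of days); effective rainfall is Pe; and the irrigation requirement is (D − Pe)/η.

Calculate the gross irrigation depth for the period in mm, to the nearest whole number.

Tmean = (29.7 + 16.5)/2 = 23.10 °C
0.408 Ra = 0.408 × 23.7 = 9.6696 mm/d equivalent
ET₀ = 0.0023 × 9.6696 × (23.10 + 17.8) × √13.2 = 0.0023 × 9.6696 × 40.90 × 3.6332 = 3.3048 mm/d
ETc = Kc × ET₀ = 0.74 × 3.3048 = 2.4456 mm/d
Crop demand D = ETc × 31 d = 2.4456 × 31 = 75.814 mm
D − Pe = 75.814 − 39.7 = 36.114 mm
Gross irrigation = 36.114 / 0.78 = 46.300 mm

46 mm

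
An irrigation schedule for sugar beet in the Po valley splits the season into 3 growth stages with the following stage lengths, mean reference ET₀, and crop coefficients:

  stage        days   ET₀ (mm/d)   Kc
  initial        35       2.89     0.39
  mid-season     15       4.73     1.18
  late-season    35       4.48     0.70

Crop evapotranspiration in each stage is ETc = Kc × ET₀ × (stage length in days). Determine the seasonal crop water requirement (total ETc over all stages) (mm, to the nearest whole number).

233 mm

initial: 0.39 × 2.89 × 35 = 39.45 mm
mid-season: 1.18 × 4.73 × 15 = 83.72 mm
late-season: 0.70 × 4.48 × 35 = 109.76 mm
Seasonal total = 232.93 mm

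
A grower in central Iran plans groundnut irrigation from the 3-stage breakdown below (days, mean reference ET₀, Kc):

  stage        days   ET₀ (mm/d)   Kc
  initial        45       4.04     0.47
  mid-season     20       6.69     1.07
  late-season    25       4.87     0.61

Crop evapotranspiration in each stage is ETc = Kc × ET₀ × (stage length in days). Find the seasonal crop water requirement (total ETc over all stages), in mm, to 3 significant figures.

initial: 0.47 × 4.04 × 45 = 85.45 mm
mid-season: 1.07 × 6.69 × 20 = 143.17 mm
late-season: 0.61 × 4.87 × 25 = 74.27 mm
Seasonal total = 302.89 mm

303 mm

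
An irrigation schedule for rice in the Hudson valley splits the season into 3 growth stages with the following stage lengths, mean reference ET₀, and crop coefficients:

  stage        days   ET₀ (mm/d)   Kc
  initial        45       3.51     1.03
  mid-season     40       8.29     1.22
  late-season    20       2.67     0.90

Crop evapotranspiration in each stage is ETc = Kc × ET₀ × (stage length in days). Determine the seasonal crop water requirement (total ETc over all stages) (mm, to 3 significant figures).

initial: 1.03 × 3.51 × 45 = 162.69 mm
mid-season: 1.22 × 8.29 × 40 = 404.55 mm
late-season: 0.90 × 2.67 × 20 = 48.06 mm
Seasonal total = 615.30 mm

615 mm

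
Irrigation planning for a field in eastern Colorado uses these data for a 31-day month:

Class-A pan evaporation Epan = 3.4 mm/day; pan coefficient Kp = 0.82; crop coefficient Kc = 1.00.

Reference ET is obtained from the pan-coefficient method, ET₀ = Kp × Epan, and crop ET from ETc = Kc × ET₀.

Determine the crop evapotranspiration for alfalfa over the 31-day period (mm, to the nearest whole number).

86 mm

ET₀ = 0.82 × 3.4 = 2.7880 mm/d
ETc = Kc × ET₀ = 1.00 × 2.7880 = 2.7880 mm/d
Over 31 days: 2.7880 × 31 = 86.428 mm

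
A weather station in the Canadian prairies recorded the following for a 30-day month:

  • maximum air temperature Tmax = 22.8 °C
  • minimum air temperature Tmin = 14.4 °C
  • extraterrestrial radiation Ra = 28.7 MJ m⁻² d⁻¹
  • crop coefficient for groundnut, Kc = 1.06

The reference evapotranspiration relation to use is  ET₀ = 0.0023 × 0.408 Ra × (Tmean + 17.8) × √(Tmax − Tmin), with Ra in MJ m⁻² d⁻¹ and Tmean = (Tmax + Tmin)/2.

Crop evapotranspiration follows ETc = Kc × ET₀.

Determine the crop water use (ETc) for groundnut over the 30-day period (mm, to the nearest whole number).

Tmean = (22.8 + 14.4)/2 = 18.60 °C
0.408 Ra = 0.408 × 28.7 = 11.7096 mm/d equivalent
ET₀ = 0.0023 × 11.7096 × (18.60 + 17.8) × √8.4 = 0.0023 × 11.7096 × 36.40 × 2.8983 = 2.8413 mm/d
ETc = Kc × ET₀ = 1.06 × 2.8413 = 3.0118 mm/d
Over 30 days: 3.0118 × 30 = 90.354 mm

90 mm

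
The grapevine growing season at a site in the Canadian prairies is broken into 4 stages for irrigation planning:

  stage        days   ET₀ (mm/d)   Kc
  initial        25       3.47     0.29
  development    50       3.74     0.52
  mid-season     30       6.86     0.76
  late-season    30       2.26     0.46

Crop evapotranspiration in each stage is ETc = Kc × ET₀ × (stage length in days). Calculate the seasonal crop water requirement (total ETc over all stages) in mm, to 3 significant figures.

310 mm

initial: 0.29 × 3.47 × 25 = 25.16 mm
development: 0.52 × 3.74 × 50 = 97.24 mm
mid-season: 0.76 × 6.86 × 30 = 156.41 mm
late-season: 0.46 × 2.26 × 30 = 31.19 mm
Seasonal total = 310.00 mm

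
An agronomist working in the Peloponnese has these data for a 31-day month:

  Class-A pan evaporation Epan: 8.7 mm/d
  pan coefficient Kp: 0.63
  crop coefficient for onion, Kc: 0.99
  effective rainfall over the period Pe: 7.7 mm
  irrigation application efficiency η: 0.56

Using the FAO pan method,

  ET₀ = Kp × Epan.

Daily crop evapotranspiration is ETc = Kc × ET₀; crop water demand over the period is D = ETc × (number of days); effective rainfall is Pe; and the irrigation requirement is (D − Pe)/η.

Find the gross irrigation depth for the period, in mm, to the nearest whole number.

287 mm

ET₀ = 0.63 × 8.7 = 5.4810 mm/d
ETc = Kc × ET₀ = 0.99 × 5.4810 = 5.4262 mm/d
Crop demand D = ETc × 31 d = 5.4262 × 31 = 168.212 mm
D − Pe = 168.212 − 7.7 = 160.512 mm
Gross irrigation = 160.512 / 0.56 = 286.629 mm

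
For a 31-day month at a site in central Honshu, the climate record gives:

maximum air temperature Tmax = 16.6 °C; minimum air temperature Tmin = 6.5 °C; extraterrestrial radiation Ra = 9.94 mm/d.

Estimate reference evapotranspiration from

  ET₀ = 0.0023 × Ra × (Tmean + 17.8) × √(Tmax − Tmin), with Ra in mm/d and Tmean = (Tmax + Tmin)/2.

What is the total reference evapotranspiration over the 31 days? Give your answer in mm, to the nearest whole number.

Tmean = (16.6 + 6.5)/2 = 11.55 °C
ET₀ = 0.0023 × 9.94 × (11.55 + 17.8) × √10.1 = 0.0023 × 9.94 × 29.35 × 3.1780 = 2.1324 mm/d
Over 31 days: 2.1324 × 31 = 66.104 mm

66 mm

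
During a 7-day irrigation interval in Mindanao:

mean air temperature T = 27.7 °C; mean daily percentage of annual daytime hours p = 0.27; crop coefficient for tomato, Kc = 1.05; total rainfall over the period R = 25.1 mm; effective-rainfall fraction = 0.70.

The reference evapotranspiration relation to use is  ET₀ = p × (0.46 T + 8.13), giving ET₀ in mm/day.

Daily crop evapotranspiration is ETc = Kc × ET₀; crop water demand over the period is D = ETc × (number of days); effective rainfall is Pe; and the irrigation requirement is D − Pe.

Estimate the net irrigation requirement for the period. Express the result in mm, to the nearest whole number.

ET₀ = 0.27 × (0.46 × 27.7 + 8.13) = 0.27 × 20.872 = 5.6354 mm/d
ETc = Kc × ET₀ = 1.05 × 5.6354 = 5.9172 mm/d
Crop demand D = ETc × 7 d = 5.9172 × 7 = 41.420 mm
Pe = 0.70 × 25.1 = 17.570 mm
D − Pe = 41.420 − 17.570 = 23.850 mm

24 mm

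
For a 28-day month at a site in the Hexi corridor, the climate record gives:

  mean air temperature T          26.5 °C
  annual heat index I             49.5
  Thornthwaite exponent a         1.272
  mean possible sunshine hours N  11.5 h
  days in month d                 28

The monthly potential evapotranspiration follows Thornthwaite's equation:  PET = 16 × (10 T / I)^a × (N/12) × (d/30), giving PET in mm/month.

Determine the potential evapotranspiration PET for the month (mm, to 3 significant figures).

10T/I = 10 × 26.5 / 49.5 = 5.3535
(10T/I)^a = 5.3535^1.272 = 8.4494
Uncorrected PET = 16 × 8.4494 = 135.190 mm
Correction = (N/12)(d/30) = (11.5/12)(28/30) = 0.8944
PET = 135.190 × 0.8944 = 120.914 mm/month

121 mm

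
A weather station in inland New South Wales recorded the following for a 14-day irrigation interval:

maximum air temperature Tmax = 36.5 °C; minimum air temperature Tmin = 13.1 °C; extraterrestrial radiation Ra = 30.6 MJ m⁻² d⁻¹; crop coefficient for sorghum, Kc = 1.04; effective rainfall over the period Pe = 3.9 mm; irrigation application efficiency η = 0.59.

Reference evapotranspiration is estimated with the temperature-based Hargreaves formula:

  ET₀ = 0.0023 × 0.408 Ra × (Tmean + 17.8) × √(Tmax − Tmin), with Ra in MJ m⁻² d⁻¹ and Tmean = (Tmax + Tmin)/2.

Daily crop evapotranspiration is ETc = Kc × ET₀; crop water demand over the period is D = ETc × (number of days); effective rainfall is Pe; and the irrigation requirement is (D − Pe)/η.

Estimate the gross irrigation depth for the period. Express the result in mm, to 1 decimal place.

Tmean = (36.5 + 13.1)/2 = 24.80 °C
0.408 Ra = 0.408 × 30.6 = 12.4848 mm/d equivalent
ET₀ = 0.0023 × 12.4848 × (24.80 + 17.8) × √23.4 = 0.0023 × 12.4848 × 42.60 × 4.8374 = 5.9174 mm/d
ETc = Kc × ET₀ = 1.04 × 5.9174 = 6.1541 mm/d
Crop demand D = ETc × 14 d = 6.1541 × 14 = 86.157 mm
D − Pe = 86.157 − 3.9 = 82.257 mm
Gross irrigation = 82.257 / 0.59 = 139.419 mm

139.4 mm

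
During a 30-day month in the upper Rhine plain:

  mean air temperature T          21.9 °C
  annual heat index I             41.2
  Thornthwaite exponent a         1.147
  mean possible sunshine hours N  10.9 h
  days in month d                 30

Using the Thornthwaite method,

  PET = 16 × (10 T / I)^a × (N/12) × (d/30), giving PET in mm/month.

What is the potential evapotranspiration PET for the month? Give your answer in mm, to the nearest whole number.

10T/I = 10 × 21.9 / 41.2 = 5.3155
(10T/I)^a = 5.3155^1.147 = 6.7952
Uncorrected PET = 16 × 6.7952 = 108.723 mm
Correction = (N/12)(d/30) = (10.9/12)(30/30) = 0.9083
PET = 108.723 × 0.9083 = 98.753 mm/month

99 mm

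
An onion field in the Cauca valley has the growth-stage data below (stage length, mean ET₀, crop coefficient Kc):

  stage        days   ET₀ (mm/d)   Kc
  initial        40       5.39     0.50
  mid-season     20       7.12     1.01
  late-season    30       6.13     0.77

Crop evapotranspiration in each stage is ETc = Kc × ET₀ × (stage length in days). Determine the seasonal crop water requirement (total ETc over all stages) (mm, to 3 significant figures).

393 mm

initial: 0.50 × 5.39 × 40 = 107.80 mm
mid-season: 1.01 × 7.12 × 20 = 143.82 mm
late-season: 0.77 × 6.13 × 30 = 141.60 mm
Seasonal total = 393.22 mm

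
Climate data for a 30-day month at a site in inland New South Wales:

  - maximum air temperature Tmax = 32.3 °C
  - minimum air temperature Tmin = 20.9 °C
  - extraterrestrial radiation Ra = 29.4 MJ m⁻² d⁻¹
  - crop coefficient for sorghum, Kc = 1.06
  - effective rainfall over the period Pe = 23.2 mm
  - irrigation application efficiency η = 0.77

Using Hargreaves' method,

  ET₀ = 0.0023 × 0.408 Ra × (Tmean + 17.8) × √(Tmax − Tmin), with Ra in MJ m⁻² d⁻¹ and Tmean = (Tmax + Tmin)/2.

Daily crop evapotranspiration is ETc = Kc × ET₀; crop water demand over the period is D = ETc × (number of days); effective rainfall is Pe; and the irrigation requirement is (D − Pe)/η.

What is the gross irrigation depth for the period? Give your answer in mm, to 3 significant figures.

141 mm

Tmean = (32.3 + 20.9)/2 = 26.60 °C
0.408 Ra = 0.408 × 29.4 = 11.9952 mm/d equivalent
ET₀ = 0.0023 × 11.9952 × (26.60 + 17.8) × √11.4 = 0.0023 × 11.9952 × 44.40 × 3.3764 = 4.1359 mm/d
ETc = Kc × ET₀ = 1.06 × 4.1359 = 4.3841 mm/d
Crop demand D = ETc × 30 d = 4.3841 × 30 = 131.523 mm
D − Pe = 131.523 − 23.2 = 108.323 mm
Gross irrigation = 108.323 / 0.77 = 140.679 mm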